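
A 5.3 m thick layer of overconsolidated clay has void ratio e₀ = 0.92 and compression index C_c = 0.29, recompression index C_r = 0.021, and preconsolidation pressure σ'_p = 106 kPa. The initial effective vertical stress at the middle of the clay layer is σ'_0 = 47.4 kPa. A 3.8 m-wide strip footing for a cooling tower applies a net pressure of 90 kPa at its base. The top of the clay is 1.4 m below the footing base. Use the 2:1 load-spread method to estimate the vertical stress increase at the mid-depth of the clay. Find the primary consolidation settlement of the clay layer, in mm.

S_c ≈ 16.4 mm

Mid-depth of clay below the footing base: z = 1.4 + 5.3/2 = 4.05 m.
Stress increase at mid-clay by the 2:1 spreading method:
Δσ = qB/(B+z) = 90×3.8/(3.8+4.05) = 43.567 kPa
Final effective stress: σ'_f = 47.4 + 43.567 = 90.967 kPa.
σ'_f = 90.967 ≤ σ'_p = 106 kPa, so the clay remains overconsolidated and only the recompression index applies:
S_c = C_r·H/(1+e₀)·log₁₀(σ'_f/σ'_0) = 0.021×5.3/1.92×log₁₀(90.967/47.4)
    = 0.057968 × 0.28311 = 0.01641 m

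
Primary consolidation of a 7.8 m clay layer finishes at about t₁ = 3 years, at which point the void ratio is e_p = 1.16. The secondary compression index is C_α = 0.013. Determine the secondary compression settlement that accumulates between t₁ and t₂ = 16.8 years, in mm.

Secondary compression: S_s = C_α·H/(1+e_p)·log₁₀(t₂/t₁)
S_s = 0.013×7.8/(1+1.16)×log₁₀(16.8/3)
    = 0.04694 × 0.7482 = 0.03512 m

S_s ≈ 35.1 mm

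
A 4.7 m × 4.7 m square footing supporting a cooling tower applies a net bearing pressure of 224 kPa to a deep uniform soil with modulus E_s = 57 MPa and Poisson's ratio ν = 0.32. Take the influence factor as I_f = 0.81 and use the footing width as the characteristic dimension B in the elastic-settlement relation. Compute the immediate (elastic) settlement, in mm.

S_e ≈ 13.4 mm

Immediate (elastic) settlement: S_e = q·B·(1−ν²)/E_s · I_f.
E_s = 57 MPa = 57000 kPa.
S_e = 224 × 4.7 × (1 − 0.32²) / 57000 × 0.81
    = 224 × 4.7 × 0.8976 / 57000 × 0.81
    = 0.01343 m = 13.43 mm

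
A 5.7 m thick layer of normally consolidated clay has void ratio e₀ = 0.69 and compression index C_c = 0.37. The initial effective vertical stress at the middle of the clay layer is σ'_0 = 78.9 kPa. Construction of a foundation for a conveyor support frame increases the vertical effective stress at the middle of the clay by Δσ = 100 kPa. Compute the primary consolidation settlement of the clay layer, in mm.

S_c ≈ 444 mm

Final effective stress: σ'_f = σ'_0 + Δσ = 78.9 + 100 = 178.9 kPa.
Normally consolidated clay, so the full stress increment lies on the virgin compression line:
S_c = C_c·H/(1+e₀)·log₁₀(σ'_f/σ'_0) = 0.37×5.7/(1+0.69)×log₁₀(178.9/78.9)
    = 1.2479 × 0.35553 = 0.4437 m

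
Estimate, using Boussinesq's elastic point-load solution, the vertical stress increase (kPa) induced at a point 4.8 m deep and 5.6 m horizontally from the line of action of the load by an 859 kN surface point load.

Boussinesq vertical stress below a point load on an elastic half-space:
Δσ_z = 3P/(2πz²) · [1 + (r/z)²]^(−5/2)
r/z = 5.6/4.8 = 1.1667; [1+(r/z)²]^(−5/2) = 0.11674.
Δσ_z = 3×859/(2π×4.8²) × 0.11674 = 17.801 × 0.11674 = 2.078 kPa

Δσ_z ≈ 2.08 kPa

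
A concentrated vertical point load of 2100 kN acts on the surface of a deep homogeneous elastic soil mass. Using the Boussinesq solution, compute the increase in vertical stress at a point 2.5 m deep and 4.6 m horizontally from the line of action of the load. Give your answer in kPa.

Boussinesq vertical stress below a point load on an elastic half-space:
Δσ_z = 3P/(2πz²) · [1 + (r/z)²]^(−5/2)
r/z = 4.6/2.5 = 1.84; [1+(r/z)²]^(−5/2) = 0.024827.
Δσ_z = 3×2100/(2π×2.5²) × 0.024827 = 160.43 × 0.024827 = 3.983 kPa

Δσ_z ≈ 3.98 kPa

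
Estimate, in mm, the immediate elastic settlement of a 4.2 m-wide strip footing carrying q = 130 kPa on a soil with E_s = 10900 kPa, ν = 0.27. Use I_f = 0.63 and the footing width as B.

S_e ≈ 29.3 mm

Immediate (elastic) settlement: S_e = q·B·(1−ν²)/E_s · I_f.
S_e = 130 × 4.2 × (1 − 0.27²) / 10900 × 0.63
    = 130 × 4.2 × 0.9271 / 10900 × 0.63
    = 0.02926 m = 29.26 mm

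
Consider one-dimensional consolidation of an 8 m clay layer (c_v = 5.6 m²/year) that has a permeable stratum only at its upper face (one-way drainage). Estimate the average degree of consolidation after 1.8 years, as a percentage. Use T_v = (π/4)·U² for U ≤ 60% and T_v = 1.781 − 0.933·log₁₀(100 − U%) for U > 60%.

U ≈ 44.8 %

Drainage path length: H_d = H = 8 m (single drainage).
T_v = c_v·t/H_d² = 5.6×1.8/8² = 0.1575.
T_v = 0.1575 corresponds to the U ≤ 60% branch:
U = √(4T_v/π) = 0.4478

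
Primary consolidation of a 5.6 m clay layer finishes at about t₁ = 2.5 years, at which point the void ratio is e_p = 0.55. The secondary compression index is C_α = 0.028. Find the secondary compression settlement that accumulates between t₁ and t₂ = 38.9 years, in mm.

Secondary compression: S_s = C_α·H/(1+e_p)·log₁₀(t₂/t₁)
S_s = 0.028×5.6/(1+0.55)×log₁₀(38.9/2.5)
    = 0.1012 × 1.192 = 0.1206 m

S_s ≈ 121 mm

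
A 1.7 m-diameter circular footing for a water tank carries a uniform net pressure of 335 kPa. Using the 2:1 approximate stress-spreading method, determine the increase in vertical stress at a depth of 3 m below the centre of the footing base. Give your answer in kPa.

Δσ_z ≈ 43.8 kPa

By the 2:1 method the load spreads at 1 horizontal : 2 vertical, so at depth z the loaded area has grown by z in each plan dimension:
Δσ ≈ qD²/(D+z)² = 335×1.7²/(1.7+3)² = 43.828 kPa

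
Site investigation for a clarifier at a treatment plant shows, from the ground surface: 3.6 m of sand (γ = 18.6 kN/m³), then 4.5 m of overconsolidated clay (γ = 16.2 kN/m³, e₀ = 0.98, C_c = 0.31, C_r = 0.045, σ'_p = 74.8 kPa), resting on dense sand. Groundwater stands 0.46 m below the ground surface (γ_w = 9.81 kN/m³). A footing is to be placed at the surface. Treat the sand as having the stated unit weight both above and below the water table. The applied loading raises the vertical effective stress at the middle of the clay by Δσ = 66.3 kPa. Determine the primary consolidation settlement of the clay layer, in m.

S_c ≈ 0.154 m

Mid-depth of clay below the ground surface: z = 3.6 + 4.5/2 = 5.85 m.
Total vertical stress at mid-clay: σ_v = 18.6×3.6 + 16.2×2.25 = 103.41 kPa.
Pore pressure: u = 9.81×(5.85 − 0.46) = 52.876 kPa.
Initial effective stress: σ'_0 = σ_v − u = 103.41 − 52.876 = 50.534 kPa.
Final effective stress: σ'_f = 50.534 + 66.3 = 116.83 kPa.
σ'_f = 116.83 > σ'_p = 74.8 kPa, so the stress path crosses the preconsolidation pressure — recompression up to σ'_p, then virgin compression beyond:
S_c = H/(1+e₀)·[C_r·log₁₀(σ'_p/σ'_0) + C_c·log₁₀(σ'_f/σ'_p)]
    = 4.5/1.98 × [0.045×log₁₀(74.8/50.534) + 0.31×log₁₀(116.83/74.8)]
    = 2.2727 × [0.0076643 + 0.060032] = 0.1539 m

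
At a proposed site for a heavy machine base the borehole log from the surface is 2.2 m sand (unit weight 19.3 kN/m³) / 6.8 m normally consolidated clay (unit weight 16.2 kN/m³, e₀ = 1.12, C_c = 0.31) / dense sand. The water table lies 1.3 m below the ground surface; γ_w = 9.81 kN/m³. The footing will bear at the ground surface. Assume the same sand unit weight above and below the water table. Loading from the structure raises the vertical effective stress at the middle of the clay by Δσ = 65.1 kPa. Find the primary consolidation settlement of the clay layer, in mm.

S_c ≈ 336 mm

Mid-depth of clay below the ground surface: z = 2.2 + 6.8/2 = 5.6 m.
Total vertical stress at mid-clay: σ_v = 19.3×2.2 + 16.2×3.4 = 97.54 kPa.
Pore pressure: u = 9.81×(5.6 − 1.3) = 42.183 kPa.
Initial effective stress: σ'_0 = σ_v − u = 97.54 − 42.183 = 55.357 kPa.
Final effective stress: σ'_f = σ'_0 + Δσ = 55.357 + 65.1 = 120.46 kPa.
Normally consolidated clay, so the full stress increment lies on the virgin compression line:
S_c = C_c·H/(1+e₀)·log₁₀(σ'_f/σ'_0) = 0.31×6.8/(1+1.12)×log₁₀(120.46/55.357)
    = 0.99434 × 0.33767 = 0.3358 m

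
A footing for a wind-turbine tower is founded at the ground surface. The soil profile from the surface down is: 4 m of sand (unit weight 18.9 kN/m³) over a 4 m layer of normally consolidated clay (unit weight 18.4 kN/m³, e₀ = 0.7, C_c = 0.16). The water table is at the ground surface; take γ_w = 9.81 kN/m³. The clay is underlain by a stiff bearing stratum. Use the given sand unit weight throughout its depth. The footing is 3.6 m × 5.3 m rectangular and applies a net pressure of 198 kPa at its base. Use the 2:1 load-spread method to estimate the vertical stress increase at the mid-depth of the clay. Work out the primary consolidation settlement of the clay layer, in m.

Mid-depth of clay below the ground surface: z = 4 + 4/2 = 6 m.
Total vertical stress at mid-clay: σ_v = 18.9×4 + 18.4×2 = 112.4 kPa.
Pore pressure: u = 9.81×(6 − 0) = 58.86 kPa.
Initial effective stress: σ'_0 = σ_v − u = 112.4 − 58.86 = 53.54 kPa.
Stress increase at mid-clay by the 2:1 spreading method:
Δσ = qBL/((B+z)(L+z)) = 198×3.6×5.3/((3.6+6)(5.3+6)) = 34.825 kPa
Final effective stress: σ'_f = σ'_0 + Δσ = 53.54 + 34.825 = 88.365 kPa.
Normally consolidated clay, so the full stress increment lies on the virgin compression line:
S_c = C_c·H/(1+e₀)·log₁₀(σ'_f/σ'_0) = 0.16×4/(1+0.7)×log₁₀(88.365/53.54)
    = 0.37647 × 0.2176 = 0.08192 m

S_c ≈ 0.0819 m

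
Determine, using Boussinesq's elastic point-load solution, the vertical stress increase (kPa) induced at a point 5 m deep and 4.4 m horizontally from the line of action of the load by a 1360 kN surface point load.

Boussinesq vertical stress below a point load on an elastic half-space:
Δσ_z = 3P/(2πz²) · [1 + (r/z)²]^(−5/2)
r/z = 4.4/5 = 0.88; [1+(r/z)²]^(−5/2) = 0.23844.
Δσ_z = 3×1360/(2π×5²) × 0.23844 = 25.974 × 0.23844 = 6.193 kPa

Δσ_z ≈ 6.19 kPa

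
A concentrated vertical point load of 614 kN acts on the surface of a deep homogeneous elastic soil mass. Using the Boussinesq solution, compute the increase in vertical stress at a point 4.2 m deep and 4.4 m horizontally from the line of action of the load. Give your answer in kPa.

Boussinesq vertical stress below a point load on an elastic half-space:
Δσ_z = 3P/(2πz²) · [1 + (r/z)²]^(−5/2)
r/z = 4.4/4.2 = 1.0476; [1+(r/z)²]^(−5/2) = 0.15694.
Δσ_z = 3×614/(2π×4.2²) × 0.15694 = 16.619 × 0.15694 = 2.608 kPa

Δσ_z ≈ 2.61 kPa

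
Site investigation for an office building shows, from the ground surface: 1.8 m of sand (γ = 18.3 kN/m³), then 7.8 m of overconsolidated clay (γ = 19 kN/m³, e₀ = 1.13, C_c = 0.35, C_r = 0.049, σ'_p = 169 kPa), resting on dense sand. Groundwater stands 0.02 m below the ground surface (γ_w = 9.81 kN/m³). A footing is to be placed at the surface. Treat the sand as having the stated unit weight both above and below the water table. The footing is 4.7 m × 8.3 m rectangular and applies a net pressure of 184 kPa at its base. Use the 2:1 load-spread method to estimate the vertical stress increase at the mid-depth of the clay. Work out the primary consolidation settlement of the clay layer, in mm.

S_c ≈ 52.5 mm

Mid-depth of clay below the ground surface: z = 1.8 + 7.8/2 = 5.7 m.
Total vertical stress at mid-clay: σ_v = 18.3×1.8 + 19×3.9 = 107.04 kPa.
Pore pressure: u = 9.81×(5.7 − 0.02) = 55.721 kPa.
Initial effective stress: σ'_0 = σ_v − u = 107.04 − 55.721 = 51.319 kPa.
Stress increase at mid-clay by the 2:1 spreading method:
Δσ = qBL/((B+z)(L+z)) = 184×4.7×8.3/((4.7+5.7)(8.3+5.7)) = 49.298 kPa
Final effective stress: σ'_f = 51.319 + 49.298 = 100.62 kPa.
σ'_f = 100.62 ≤ σ'_p = 169 kPa, so the clay remains overconsolidated and only the recompression index applies:
S_c = C_r·H/(1+e₀)·log₁₀(σ'_f/σ'_0) = 0.049×7.8/2.13×log₁₀(100.62/51.319)
    = 0.17944 × 0.29241 = 0.05247 m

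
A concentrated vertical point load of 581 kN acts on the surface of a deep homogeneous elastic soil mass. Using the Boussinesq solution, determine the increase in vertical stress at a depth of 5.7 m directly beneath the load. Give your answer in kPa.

Boussinesq vertical stress below a point load on an elastic half-space:
Δσ_z = 3P/(2πz²) · [1 + (r/z)²]^(−5/2)
r/z = 0/5.7 = 0; [1+(r/z)²]^(−5/2) = 1.
Δσ_z = 3×581/(2π×5.7²) × 1 = 8.5382 × 1 = 8.538 kPa

Δσ_z ≈ 8.54 kPa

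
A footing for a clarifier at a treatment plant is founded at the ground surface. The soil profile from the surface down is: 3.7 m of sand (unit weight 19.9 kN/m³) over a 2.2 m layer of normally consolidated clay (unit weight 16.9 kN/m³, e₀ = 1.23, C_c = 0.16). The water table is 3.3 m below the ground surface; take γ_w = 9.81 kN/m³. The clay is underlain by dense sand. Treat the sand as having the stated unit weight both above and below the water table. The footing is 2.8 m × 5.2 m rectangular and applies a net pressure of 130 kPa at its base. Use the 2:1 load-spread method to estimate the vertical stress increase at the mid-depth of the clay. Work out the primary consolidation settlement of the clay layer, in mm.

S_c ≈ 19.1 mm

Mid-depth of clay below the ground surface: z = 3.7 + 2.2/2 = 4.8 m.
Total vertical stress at mid-clay: σ_v = 19.9×3.7 + 16.9×1.1 = 92.22 kPa.
Pore pressure: u = 9.81×(4.8 − 3.3) = 14.715 kPa.
Initial effective stress: σ'_0 = σ_v − u = 92.22 − 14.715 = 77.505 kPa.
Stress increase at mid-clay by the 2:1 spreading method:
Δσ = qBL/((B+z)(L+z)) = 130×2.8×5.2/((2.8+4.8)(5.2+4.8)) = 24.905 kPa
Final effective stress: σ'_f = σ'_0 + Δσ = 77.505 + 24.905 = 102.41 kPa.
Normally consolidated clay, so the full stress increment lies on the virgin compression line:
S_c = C_c·H/(1+e₀)·log₁₀(σ'_f/σ'_0) = 0.16×2.2/(1+1.23)×log₁₀(102.41/77.505)
    = 0.15785 × 0.12101 = 0.0191 m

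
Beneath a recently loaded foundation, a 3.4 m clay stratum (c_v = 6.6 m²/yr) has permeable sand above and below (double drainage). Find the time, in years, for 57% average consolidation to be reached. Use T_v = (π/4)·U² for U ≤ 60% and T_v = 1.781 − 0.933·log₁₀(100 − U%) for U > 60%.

t ≈ 0.112 years

Drainage path length: H_d = H/2 = 1.7 m (double drainage).
U ≤ 60%: T_v = (π/4)·U² = (π/4)×0.57² = 0.25518.
t = T_v·H_d²/c_v = 0.25518×1.7²/6.6 = 0.1117 years.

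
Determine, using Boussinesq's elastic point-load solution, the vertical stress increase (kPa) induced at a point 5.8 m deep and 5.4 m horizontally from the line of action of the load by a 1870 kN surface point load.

Δσ_z ≈ 5.57 kPa

Boussinesq vertical stress below a point load on an elastic half-space:
Δσ_z = 3P/(2πz²) · [1 + (r/z)²]^(−5/2)
r/z = 5.4/5.8 = 0.93103; [1+(r/z)²]^(−5/2) = 0.21001.
Δσ_z = 3×1870/(2π×5.8²) × 0.21001 = 26.542 × 0.21001 = 5.574 kPa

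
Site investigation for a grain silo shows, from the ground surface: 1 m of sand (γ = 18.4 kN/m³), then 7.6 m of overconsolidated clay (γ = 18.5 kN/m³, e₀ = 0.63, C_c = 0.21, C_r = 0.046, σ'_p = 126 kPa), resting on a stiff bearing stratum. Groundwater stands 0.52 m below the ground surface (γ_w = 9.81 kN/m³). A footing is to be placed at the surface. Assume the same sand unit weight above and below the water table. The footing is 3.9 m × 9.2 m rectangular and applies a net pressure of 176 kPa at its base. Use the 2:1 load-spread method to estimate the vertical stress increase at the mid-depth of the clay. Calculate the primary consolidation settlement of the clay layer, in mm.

Mid-depth of clay below the ground surface: z = 1 + 7.6/2 = 4.8 m.
Total vertical stress at mid-clay: σ_v = 18.4×1 + 18.5×3.8 = 88.7 kPa.
Pore pressure: u = 9.81×(4.8 − 0.52) = 41.987 kPa.
Initial effective stress: σ'_0 = σ_v − u = 88.7 − 41.987 = 46.713 kPa.
Stress increase at mid-clay by the 2:1 spreading method:
Δσ = qBL/((B+z)(L+z)) = 176×3.9×9.2/((3.9+4.8)(9.2+4.8)) = 51.846 kPa
Final effective stress: σ'_f = 46.713 + 51.846 = 98.559 kPa.
σ'_f = 98.559 ≤ σ'_p = 126 kPa, so the clay remains overconsolidated and only the recompression index applies:
S_c = C_r·H/(1+e₀)·log₁₀(σ'_f/σ'_0) = 0.046×7.6/1.63×log₁₀(98.559/46.713)
    = 0.21448 × 0.32426 = 0.06955 m

S_c ≈ 69.5 mm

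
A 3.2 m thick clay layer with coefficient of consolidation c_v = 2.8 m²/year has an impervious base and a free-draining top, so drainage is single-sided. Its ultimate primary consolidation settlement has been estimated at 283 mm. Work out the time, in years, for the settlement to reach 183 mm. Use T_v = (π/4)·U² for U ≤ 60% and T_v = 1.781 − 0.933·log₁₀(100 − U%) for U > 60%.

Drainage path length: H_d = H = 3.2 m (single drainage).
U = S(t)/S_ult = 183/283 = 0.6466.
U > 60%: T_v = 1.781 − 0.933·log₁₀(100 − 64.664) = 0.33652.
t = T_v·H_d²/c_v = 0.33652×3.2²/2.8 = 1.231 years.

t ≈ 1.23 years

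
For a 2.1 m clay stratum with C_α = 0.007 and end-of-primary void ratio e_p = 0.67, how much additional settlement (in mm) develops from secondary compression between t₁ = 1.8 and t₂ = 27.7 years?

S_s ≈ 10.5 mm

Secondary compression: S_s = C_α·H/(1+e_p)·log₁₀(t₂/t₁)
S_s = 0.007×2.1/(1+0.67)×log₁₀(27.7/1.8)
    = 0.008802 × 1.187 = 0.01045 m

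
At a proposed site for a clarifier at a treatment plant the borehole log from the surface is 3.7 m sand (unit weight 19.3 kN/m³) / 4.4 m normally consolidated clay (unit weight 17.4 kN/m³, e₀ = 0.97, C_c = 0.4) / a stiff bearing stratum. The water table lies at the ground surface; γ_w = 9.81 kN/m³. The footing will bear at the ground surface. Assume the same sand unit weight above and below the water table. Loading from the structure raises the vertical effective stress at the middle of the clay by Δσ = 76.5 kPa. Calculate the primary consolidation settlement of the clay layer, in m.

Mid-depth of clay below the ground surface: z = 3.7 + 4.4/2 = 5.9 m.
Total vertical stress at mid-clay: σ_v = 19.3×3.7 + 17.4×2.2 = 109.69 kPa.
Pore pressure: u = 9.81×(5.9 − 0) = 57.879 kPa.
Initial effective stress: σ'_0 = σ_v − u = 109.69 − 57.879 = 51.811 kPa.
Final effective stress: σ'_f = σ'_0 + Δσ = 51.811 + 76.5 = 128.31 kPa.
Normally consolidated clay, so the full stress increment lies on the virgin compression line:
S_c = C_c·H/(1+e₀)·log₁₀(σ'_f/σ'_0) = 0.4×4.4/(1+0.97)×log₁₀(128.31/51.811)
    = 0.8934 × 0.39384 = 0.3519 m

S_c ≈ 0.352 m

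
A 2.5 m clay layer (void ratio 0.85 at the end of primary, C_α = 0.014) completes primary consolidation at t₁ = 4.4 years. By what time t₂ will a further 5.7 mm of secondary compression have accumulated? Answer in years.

S_s = C_α·H/(1+e_p)·log₁₀(t₂/t₁) ⇒ log₁₀(t₂/t₁) = S_s·(1+e_p)/(C_α·H).
log₁₀(t₂/t₁) = 0.0057 × (1+0.85) / (0.014×2.5) = 0.3013
t₂ = t₁ × 10^0.3013 = 4.4 × 2.001 = 8.805 years

t₂ ≈ 8.81 years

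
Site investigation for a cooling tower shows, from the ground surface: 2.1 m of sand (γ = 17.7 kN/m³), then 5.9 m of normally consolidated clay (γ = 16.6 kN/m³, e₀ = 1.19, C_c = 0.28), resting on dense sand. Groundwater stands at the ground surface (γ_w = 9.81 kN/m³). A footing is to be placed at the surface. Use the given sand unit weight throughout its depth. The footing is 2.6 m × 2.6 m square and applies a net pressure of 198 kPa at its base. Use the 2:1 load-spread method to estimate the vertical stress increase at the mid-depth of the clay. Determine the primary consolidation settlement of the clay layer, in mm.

Mid-depth of clay below the ground surface: z = 2.1 + 5.9/2 = 5.05 m.
Total vertical stress at mid-clay: σ_v = 17.7×2.1 + 16.6×2.95 = 86.14 kPa.
Pore pressure: u = 9.81×(5.05 − 0) = 49.541 kPa.
Initial effective stress: σ'_0 = σ_v − u = 86.14 − 49.541 = 36.599 kPa.
Stress increase at mid-clay by the 2:1 spreading method:
Δσ = qBL/((B+z)(L+z)) = 198×2.6×2.6/((2.6+5.05)(2.6+5.05)) = 22.871 kPa
Final effective stress: σ'_f = σ'_0 + Δσ = 36.599 + 22.871 = 59.47 kPa.
Normally consolidated clay, so the full stress increment lies on the virgin compression line:
S_c = C_c·H/(1+e₀)·log₁₀(σ'_f/σ'_0) = 0.28×5.9/(1+1.19)×log₁₀(59.47/36.599)
    = 0.75434 × 0.21083 = 0.159 m

S_c ≈ 159 mm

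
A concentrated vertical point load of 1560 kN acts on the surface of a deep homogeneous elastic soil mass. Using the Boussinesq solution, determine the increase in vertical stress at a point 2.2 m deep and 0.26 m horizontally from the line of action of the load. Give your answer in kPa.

Boussinesq vertical stress below a point load on an elastic half-space:
Δσ_z = 3P/(2πz²) · [1 + (r/z)²]^(−5/2)
r/z = 0.26/2.2 = 0.11818; [1+(r/z)²]^(−5/2) = 0.96592.
Δσ_z = 3×1560/(2π×2.2²) × 0.96592 = 153.89 × 0.96592 = 148.6 kPa

Δσ_z ≈ 149 kPa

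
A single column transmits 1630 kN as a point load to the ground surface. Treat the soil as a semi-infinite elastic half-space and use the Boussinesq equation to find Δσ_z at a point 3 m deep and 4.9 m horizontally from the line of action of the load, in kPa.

Boussinesq vertical stress below a point load on an elastic half-space:
Δσ_z = 3P/(2πz²) · [1 + (r/z)²]^(−5/2)
r/z = 4.9/3 = 1.6333; [1+(r/z)²]^(−5/2) = 0.038814.
Δσ_z = 3×1630/(2π×3²) × 0.038814 = 86.474 × 0.038814 = 3.356 kPa

Δσ_z ≈ 3.36 kPa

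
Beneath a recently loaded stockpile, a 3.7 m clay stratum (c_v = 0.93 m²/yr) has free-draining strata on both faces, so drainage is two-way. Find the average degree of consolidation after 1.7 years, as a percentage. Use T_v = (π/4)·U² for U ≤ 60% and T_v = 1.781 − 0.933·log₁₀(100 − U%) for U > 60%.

Drainage path length: H_d = H/2 = 1.85 m (double drainage).
T_v = c_v·t/H_d² = 0.93×1.7/1.85² = 0.46194.
T_v = 0.46194 corresponds to the U > 60% branch:
U = 1 − 10^((1.781 − T_v)/0.933)/100 = 0.7407

U ≈ 74.1 %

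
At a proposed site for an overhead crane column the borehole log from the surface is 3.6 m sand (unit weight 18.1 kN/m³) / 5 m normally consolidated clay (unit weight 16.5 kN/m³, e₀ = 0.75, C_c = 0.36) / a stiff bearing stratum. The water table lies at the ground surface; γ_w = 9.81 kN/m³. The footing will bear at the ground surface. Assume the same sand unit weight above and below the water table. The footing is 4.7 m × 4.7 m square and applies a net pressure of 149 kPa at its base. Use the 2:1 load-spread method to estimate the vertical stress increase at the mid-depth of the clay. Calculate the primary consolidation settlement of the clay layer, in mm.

Mid-depth of clay below the ground surface: z = 3.6 + 5/2 = 6.1 m.
Total vertical stress at mid-clay: σ_v = 18.1×3.6 + 16.5×2.5 = 106.41 kPa.
Pore pressure: u = 9.81×(6.1 − 0) = 59.841 kPa.
Initial effective stress: σ'_0 = σ_v − u = 106.41 − 59.841 = 46.569 kPa.
Stress increase at mid-clay by the 2:1 spreading method:
Δσ = qBL/((B+z)(L+z)) = 149×4.7×4.7/((4.7+6.1)(4.7+6.1)) = 28.219 kPa
Final effective stress: σ'_f = σ'_0 + Δσ = 46.569 + 28.219 = 74.788 kPa.
Normally consolidated clay, so the full stress increment lies on the virgin compression line:
S_c = C_c·H/(1+e₀)·log₁₀(σ'_f/σ'_0) = 0.36×5/(1+0.75)×log₁₀(74.788/46.569)
    = 1.0286 × 0.20574 = 0.2116 m

S_c ≈ 212 mm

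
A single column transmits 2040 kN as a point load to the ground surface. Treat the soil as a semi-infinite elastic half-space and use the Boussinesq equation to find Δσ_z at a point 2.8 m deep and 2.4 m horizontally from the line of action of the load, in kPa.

Δσ_z ≈ 31.3 kPa

Boussinesq vertical stress below a point load on an elastic half-space:
Δσ_z = 3P/(2πz²) · [1 + (r/z)²]^(−5/2)
r/z = 2.4/2.8 = 0.85714; [1+(r/z)²]^(−5/2) = 0.25231.
Δσ_z = 3×2040/(2π×2.8²) × 0.25231 = 124.24 × 0.25231 = 31.35 kPa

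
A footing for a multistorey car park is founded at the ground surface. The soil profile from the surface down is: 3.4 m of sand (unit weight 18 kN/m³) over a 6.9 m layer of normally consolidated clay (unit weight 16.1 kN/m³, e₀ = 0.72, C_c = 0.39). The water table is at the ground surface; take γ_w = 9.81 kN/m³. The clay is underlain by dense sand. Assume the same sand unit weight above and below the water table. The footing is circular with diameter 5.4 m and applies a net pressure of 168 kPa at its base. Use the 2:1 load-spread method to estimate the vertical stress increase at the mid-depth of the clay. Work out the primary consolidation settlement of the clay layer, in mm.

Mid-depth of clay below the ground surface: z = 3.4 + 6.9/2 = 6.85 m.
Total vertical stress at mid-clay: σ_v = 18×3.4 + 16.1×3.45 = 116.75 kPa.
Pore pressure: u = 9.81×(6.85 − 0) = 67.198 kPa.
Initial effective stress: σ'_0 = σ_v − u = 116.75 − 67.198 = 49.552 kPa.
Stress increase at mid-clay by the 2:1 spreading method:
Δσ ≈ qD²/(D+z)² = 168×5.4²/(5.4+6.85)² = 32.646 kPa
Final effective stress: σ'_f = σ'_0 + Δσ = 49.552 + 32.646 = 82.198 kPa.
Normally consolidated clay, so the full stress increment lies on the virgin compression line:
S_c = C_c·H/(1+e₀)·log₁₀(σ'_f/σ'_0) = 0.39×6.9/(1+0.72)×log₁₀(82.198/49.552)
    = 1.5645 × 0.2198 = 0.3439 m

S_c ≈ 344 mm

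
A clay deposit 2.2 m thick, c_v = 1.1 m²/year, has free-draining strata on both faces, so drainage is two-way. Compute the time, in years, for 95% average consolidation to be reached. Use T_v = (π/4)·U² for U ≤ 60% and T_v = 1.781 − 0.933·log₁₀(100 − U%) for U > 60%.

Drainage path length: H_d = H/2 = 1.1 m (double drainage).
U > 60%: T_v = 1.781 − 0.933·log₁₀(100 − 95) = 1.1289.
t = T_v·H_d²/c_v = 1.1289×1.1²/1.1 = 1.242 years.

t ≈ 1.24 years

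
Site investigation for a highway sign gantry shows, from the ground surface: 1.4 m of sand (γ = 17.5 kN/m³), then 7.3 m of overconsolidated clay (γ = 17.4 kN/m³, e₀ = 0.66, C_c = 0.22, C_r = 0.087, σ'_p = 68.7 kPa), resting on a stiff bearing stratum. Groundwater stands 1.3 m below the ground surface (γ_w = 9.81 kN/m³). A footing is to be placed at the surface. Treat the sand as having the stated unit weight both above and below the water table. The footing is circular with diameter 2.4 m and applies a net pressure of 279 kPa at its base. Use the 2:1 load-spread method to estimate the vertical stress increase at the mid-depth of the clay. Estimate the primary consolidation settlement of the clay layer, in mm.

S_c ≈ 114 mm

Mid-depth of clay below the ground surface: z = 1.4 + 7.3/2 = 5.05 m.
Total vertical stress at mid-clay: σ_v = 17.5×1.4 + 17.4×3.65 = 88.01 kPa.
Pore pressure: u = 9.81×(5.05 − 1.3) = 36.788 kPa.
Initial effective stress: σ'_0 = σ_v − u = 88.01 − 36.788 = 51.222 kPa.
Stress increase at mid-clay by the 2:1 spreading method:
Δσ ≈ qD²/(D+z)² = 279×2.4²/(2.4+5.05)² = 28.954 kPa
Final effective stress: σ'_f = 51.222 + 28.954 = 80.176 kPa.
σ'_f = 80.176 > σ'_p = 68.7 kPa, so the stress path crosses the preconsolidation pressure — recompression up to σ'_p, then virgin compression beyond:
S_c = H/(1+e₀)·[C_r·log₁₀(σ'_p/σ'_0) + C_c·log₁₀(σ'_f/σ'_p)]
    = 7.3/1.66 × [0.087×log₁₀(68.7/51.222) + 0.22×log₁₀(80.176/68.7)]
    = 4.3976 × [0.011093 + 0.014759] = 0.1137 m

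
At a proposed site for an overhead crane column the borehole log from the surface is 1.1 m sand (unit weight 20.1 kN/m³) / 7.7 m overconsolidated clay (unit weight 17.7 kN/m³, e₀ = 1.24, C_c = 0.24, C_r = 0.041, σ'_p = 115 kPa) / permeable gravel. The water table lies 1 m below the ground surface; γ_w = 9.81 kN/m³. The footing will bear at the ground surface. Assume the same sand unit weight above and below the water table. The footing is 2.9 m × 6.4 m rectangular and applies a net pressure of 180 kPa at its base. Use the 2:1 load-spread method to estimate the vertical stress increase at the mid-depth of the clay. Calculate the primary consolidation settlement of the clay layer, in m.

S_c ≈ 0.0335 m

Mid-depth of clay below the ground surface: z = 1.1 + 7.7/2 = 4.95 m.
Total vertical stress at mid-clay: σ_v = 20.1×1.1 + 17.7×3.85 = 90.255 kPa.
Pore pressure: u = 9.81×(4.95 − 1) = 38.75 kPa.
Initial effective stress: σ'_0 = σ_v − u = 90.255 − 38.75 = 51.505 kPa.
Stress increase at mid-clay by the 2:1 spreading method:
Δσ = qBL/((B+z)(L+z)) = 180×2.9×6.4/((2.9+4.95)(6.4+4.95)) = 37.496 kPa
Final effective stress: σ'_f = 51.505 + 37.496 = 89.001 kPa.
σ'_f = 89.001 ≤ σ'_p = 115 kPa, so the clay remains overconsolidated and only the recompression index applies:
S_c = C_r·H/(1+e₀)·log₁₀(σ'_f/σ'_0) = 0.041×7.7/2.24×log₁₀(89.001/51.505)
    = 0.14094 × 0.23755 = 0.03348 m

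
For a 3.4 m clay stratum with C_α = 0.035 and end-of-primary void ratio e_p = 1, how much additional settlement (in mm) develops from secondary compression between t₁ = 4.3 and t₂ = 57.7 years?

Secondary compression: S_s = C_α·H/(1+e_p)·log₁₀(t₂/t₁)
S_s = 0.035×3.4/(1+1)×log₁₀(57.7/4.3)
    = 0.0595 × 1.128 = 0.0671 m

S_s ≈ 67.1 mm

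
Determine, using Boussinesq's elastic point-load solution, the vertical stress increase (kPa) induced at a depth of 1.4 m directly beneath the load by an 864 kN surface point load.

Δσ_z ≈ 210 kPa

Boussinesq vertical stress below a point load on an elastic half-space:
Δσ_z = 3P/(2πz²) · [1 + (r/z)²]^(−5/2)
r/z = 0/1.4 = 0; [1+(r/z)²]^(−5/2) = 1.
Δσ_z = 3×864/(2π×1.4²) × 1 = 210.47 × 1 = 210.5 kPa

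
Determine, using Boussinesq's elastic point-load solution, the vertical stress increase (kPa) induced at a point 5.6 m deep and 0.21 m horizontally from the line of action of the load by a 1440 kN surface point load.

Boussinesq vertical stress below a point load on an elastic half-space:
Δσ_z = 3P/(2πz²) · [1 + (r/z)²]^(−5/2)
r/z = 0.21/5.6 = 0.0375; [1+(r/z)²]^(−5/2) = 0.99649.
Δσ_z = 3×1440/(2π×5.6²) × 0.99649 = 21.924 × 0.99649 = 21.85 kPa

Δσ_z ≈ 21.8 kPa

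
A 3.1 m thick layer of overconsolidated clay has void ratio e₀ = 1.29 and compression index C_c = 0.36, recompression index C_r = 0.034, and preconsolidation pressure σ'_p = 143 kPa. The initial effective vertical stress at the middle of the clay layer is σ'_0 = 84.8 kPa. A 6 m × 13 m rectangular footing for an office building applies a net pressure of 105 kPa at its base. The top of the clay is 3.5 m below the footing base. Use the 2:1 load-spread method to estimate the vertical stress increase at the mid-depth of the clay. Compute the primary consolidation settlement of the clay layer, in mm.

Mid-depth of clay below the footing base: z = 3.5 + 3.1/2 = 5.05 m.
Stress increase at mid-clay by the 2:1 spreading method:
Δσ = qBL/((B+z)(L+z)) = 105×6×13/((6+5.05)(13+5.05)) = 41.062 kPa
Final effective stress: σ'_f = 84.8 + 41.062 = 125.86 kPa.
σ'_f = 125.86 ≤ σ'_p = 143 kPa, so the clay remains overconsolidated and only the recompression index applies:
S_c = C_r·H/(1+e₀)·log₁₀(σ'_f/σ'_0) = 0.034×3.1/2.29×log₁₀(125.86/84.8)
    = 0.046026 × 0.17149 = 0.007893 m

S_c ≈ 7.89 mm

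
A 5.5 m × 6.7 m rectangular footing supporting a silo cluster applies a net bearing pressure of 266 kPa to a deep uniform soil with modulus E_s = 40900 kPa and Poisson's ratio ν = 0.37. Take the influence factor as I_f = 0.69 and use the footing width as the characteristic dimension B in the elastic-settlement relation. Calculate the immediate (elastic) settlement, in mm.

S_e ≈ 21.3 mm

Immediate (elastic) settlement: S_e = q·B·(1−ν²)/E_s · I_f.
S_e = 266 × 5.5 × (1 − 0.37²) / 40900 × 0.69
    = 266 × 5.5 × 0.8631 / 40900 × 0.69
    = 0.0213 m = 21.3 mm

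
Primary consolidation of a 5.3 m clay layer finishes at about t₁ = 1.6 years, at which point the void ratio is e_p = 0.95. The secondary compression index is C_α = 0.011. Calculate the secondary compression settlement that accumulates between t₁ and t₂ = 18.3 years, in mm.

S_s ≈ 31.6 mm

Secondary compression: S_s = C_α·H/(1+e_p)·log₁₀(t₂/t₁)
S_s = 0.011×5.3/(1+0.95)×log₁₀(18.3/1.6)
    = 0.0299 × 1.058 = 0.03164 m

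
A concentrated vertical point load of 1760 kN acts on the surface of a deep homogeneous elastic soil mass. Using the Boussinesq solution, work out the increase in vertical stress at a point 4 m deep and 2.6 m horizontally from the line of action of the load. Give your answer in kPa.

Boussinesq vertical stress below a point load on an elastic half-space:
Δσ_z = 3P/(2πz²) · [1 + (r/z)²]^(−5/2)
r/z = 2.6/4 = 0.65; [1+(r/z)²]^(−5/2) = 0.41435.
Δσ_z = 3×1760/(2π×4²) × 0.41435 = 52.521 × 0.41435 = 21.76 kPa

Δσ_z ≈ 21.8 kPa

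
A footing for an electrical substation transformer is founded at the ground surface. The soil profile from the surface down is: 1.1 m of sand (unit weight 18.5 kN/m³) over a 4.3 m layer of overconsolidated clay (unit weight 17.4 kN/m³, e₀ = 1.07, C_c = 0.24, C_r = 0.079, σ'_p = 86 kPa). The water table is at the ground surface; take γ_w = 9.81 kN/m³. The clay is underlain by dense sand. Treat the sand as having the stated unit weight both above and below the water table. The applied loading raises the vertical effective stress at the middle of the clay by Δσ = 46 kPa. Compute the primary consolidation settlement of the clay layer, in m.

Mid-depth of clay below the ground surface: z = 1.1 + 4.3/2 = 3.25 m.
Total vertical stress at mid-clay: σ_v = 18.5×1.1 + 17.4×2.15 = 57.76 kPa.
Pore pressure: u = 9.81×(3.25 − 0) = 31.883 kPa.
Initial effective stress: σ'_0 = σ_v − u = 57.76 − 31.883 = 25.877 kPa.
Final effective stress: σ'_f = 25.877 + 46 = 71.877 kPa.
σ'_f = 71.877 ≤ σ'_p = 86 kPa, so the clay remains overconsolidated and only the recompression index applies:
S_c = C_r·H/(1+e₀)·log₁₀(σ'_f/σ'_0) = 0.079×4.3/2.07×log₁₀(71.877/25.877)
    = 0.16411 × 0.44368 = 0.07281 m

S_c ≈ 0.0728 m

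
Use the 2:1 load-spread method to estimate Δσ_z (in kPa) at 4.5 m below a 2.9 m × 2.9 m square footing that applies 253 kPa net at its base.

By the 2:1 method the load spreads at 1 horizontal : 2 vertical, so at depth z the loaded area has grown by z in each plan dimension:
Δσ = qBL/((B+z)(L+z)) = 253×2.9×2.9/((2.9+4.5)(2.9+4.5)) = 38.856 kPa

Δσ_z ≈ 38.9 kPa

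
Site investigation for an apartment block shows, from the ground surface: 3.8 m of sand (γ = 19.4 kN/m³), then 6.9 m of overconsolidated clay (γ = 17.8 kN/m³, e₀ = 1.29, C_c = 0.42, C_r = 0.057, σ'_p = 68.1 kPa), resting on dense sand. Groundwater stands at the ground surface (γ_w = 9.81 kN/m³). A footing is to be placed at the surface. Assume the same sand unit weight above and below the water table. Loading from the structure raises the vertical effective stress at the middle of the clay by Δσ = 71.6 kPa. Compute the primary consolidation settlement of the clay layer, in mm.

Mid-depth of clay below the ground surface: z = 3.8 + 6.9/2 = 7.25 m.
Total vertical stress at mid-clay: σ_v = 19.4×3.8 + 17.8×3.45 = 135.13 kPa.
Pore pressure: u = 9.81×(7.25 − 0) = 71.123 kPa.
Initial effective stress: σ'_0 = σ_v − u = 135.13 − 71.123 = 64.007 kPa.
Final effective stress: σ'_f = 64.007 + 71.6 = 135.61 kPa.
σ'_f = 135.61 > σ'_p = 68.1 kPa, so the stress path crosses the preconsolidation pressure — recompression up to σ'_p, then virgin compression beyond:
S_c = H/(1+e₀)·[C_r·log₁₀(σ'_p/σ'_0) + C_c·log₁₀(σ'_f/σ'_p)]
    = 6.9/2.29 × [0.057×log₁₀(68.1/64.007) + 0.42×log₁₀(135.61/68.1)]
    = 3.0131 × [0.0015344 + 0.12564] = 0.3832 m

S_c ≈ 383 mm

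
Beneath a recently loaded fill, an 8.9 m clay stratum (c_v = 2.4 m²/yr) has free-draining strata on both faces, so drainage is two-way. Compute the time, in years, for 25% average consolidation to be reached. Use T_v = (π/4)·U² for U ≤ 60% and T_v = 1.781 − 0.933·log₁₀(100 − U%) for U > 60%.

Drainage path length: H_d = H/2 = 4.45 m (double drainage).
U ≤ 60%: T_v = (π/4)·U² = (π/4)×0.25² = 0.049087.
t = T_v·H_d²/c_v = 0.049087×4.45²/2.4 = 0.405 years.

t ≈ 0.405 years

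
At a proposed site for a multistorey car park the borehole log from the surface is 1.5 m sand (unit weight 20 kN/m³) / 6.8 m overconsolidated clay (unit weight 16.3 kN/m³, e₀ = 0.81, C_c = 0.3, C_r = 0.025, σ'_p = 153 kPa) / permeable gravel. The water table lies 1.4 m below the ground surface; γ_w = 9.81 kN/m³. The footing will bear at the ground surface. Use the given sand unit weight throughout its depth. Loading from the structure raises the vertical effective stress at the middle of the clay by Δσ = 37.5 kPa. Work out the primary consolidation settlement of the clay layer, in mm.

S_c ≈ 22.5 mm

Mid-depth of clay below the ground surface: z = 1.5 + 6.8/2 = 4.9 m.
Total vertical stress at mid-clay: σ_v = 20×1.5 + 16.3×3.4 = 85.42 kPa.
Pore pressure: u = 9.81×(4.9 − 1.4) = 34.335 kPa.
Initial effective stress: σ'_0 = σ_v − u = 85.42 − 34.335 = 51.085 kPa.
Final effective stress: σ'_f = 51.085 + 37.5 = 88.585 kPa.
σ'_f = 88.585 ≤ σ'_p = 153 kPa, so the clay remains overconsolidated and only the recompression index applies:
S_c = C_r·H/(1+e₀)·log₁₀(σ'_f/σ'_0) = 0.025×6.8/1.81×log₁₀(88.585/51.085)
    = 0.093923 × 0.23907 = 0.02245 m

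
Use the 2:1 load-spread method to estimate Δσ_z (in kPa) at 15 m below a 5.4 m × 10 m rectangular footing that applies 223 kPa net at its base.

By the 2:1 method the load spreads at 1 horizontal : 2 vertical, so at depth z the loaded area has grown by z in each plan dimension:
Δσ = qBL/((B+z)(L+z)) = 223×5.4×10/((5.4+15)(10+15)) = 23.612 kPa

Δσ_z ≈ 23.6 kPa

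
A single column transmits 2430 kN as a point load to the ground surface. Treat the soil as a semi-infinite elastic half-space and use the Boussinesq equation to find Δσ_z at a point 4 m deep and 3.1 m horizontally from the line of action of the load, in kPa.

Δσ_z ≈ 22.4 kPa

Boussinesq vertical stress below a point load on an elastic half-space:
Δσ_z = 3P/(2πz²) · [1 + (r/z)²]^(−5/2)
r/z = 3.1/4 = 0.775; [1+(r/z)²]^(−5/2) = 0.30851.
Δσ_z = 3×2430/(2π×4²) × 0.30851 = 72.515 × 0.30851 = 22.37 kPa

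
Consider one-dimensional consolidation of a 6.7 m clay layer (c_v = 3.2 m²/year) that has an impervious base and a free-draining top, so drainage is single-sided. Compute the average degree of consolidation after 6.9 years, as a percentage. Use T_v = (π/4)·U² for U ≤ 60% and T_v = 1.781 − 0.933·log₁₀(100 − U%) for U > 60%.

Drainage path length: H_d = H = 6.7 m (single drainage).
T_v = c_v·t/H_d² = 3.2×6.9/6.7² = 0.49187.
T_v = 0.49187 corresponds to the U > 60% branch:
U = 1 − 10^((1.781 − T_v)/0.933)/100 = 0.7592

U ≈ 75.9 %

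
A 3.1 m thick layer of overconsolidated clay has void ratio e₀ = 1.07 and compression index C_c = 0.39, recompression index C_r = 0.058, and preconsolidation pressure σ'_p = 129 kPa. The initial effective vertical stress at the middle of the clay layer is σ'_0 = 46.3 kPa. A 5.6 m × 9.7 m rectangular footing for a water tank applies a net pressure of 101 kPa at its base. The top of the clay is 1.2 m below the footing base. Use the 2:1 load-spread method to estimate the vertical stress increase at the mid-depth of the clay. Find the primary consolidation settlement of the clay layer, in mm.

S_c ≈ 28.7 mm

Mid-depth of clay below the footing base: z = 1.2 + 3.1/2 = 2.75 m.
Stress increase at mid-clay by the 2:1 spreading method:
Δσ = qBL/((B+z)(L+z)) = 101×5.6×9.7/((5.6+2.75)(9.7+2.75)) = 52.775 kPa
Final effective stress: σ'_f = 46.3 + 52.775 = 99.075 kPa.
σ'_f = 99.075 ≤ σ'_p = 129 kPa, so the clay remains overconsolidated and only the recompression index applies:
S_c = C_r·H/(1+e₀)·log₁₀(σ'_f/σ'_0) = 0.058×3.1/2.07×log₁₀(99.075/46.3)
    = 0.086861 × 0.33038 = 0.0287 m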